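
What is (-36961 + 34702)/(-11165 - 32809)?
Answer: 251/4886 ≈ 0.051371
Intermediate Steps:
(-36961 + 34702)/(-11165 - 32809) = -2259/(-43974) = -2259*(-1/43974) = 251/4886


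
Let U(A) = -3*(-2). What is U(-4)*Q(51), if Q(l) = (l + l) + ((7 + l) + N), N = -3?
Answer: 942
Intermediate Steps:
Q(l) = 4 + 3*l (Q(l) = (l + l) + ((7 + l) - 3) = 2*l + (4 + l) = 4 + 3*l)
U(A) = 6
U(-4)*Q(51) = 6*(4 + 3*51) = 6*(4 + 153) = 6*157 = 942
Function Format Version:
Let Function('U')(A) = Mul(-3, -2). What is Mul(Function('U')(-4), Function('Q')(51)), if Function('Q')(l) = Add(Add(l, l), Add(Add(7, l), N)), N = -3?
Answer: 942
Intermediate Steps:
Function('Q')(l) = Add(4, Mul(3, l)) (Function('Q')(l) = Add(Add(l, l), Add(Add(7, l), -3)) = Add(Mul(2, l), Add(4, l)) = Add(4, Mul(3, l)))
Function('U')(A) = 6
Mul(Function('U')(-4), Function('Q')(51)) = Mul(6, Add(4, Mul(3, 51))) = Mul(6, Add(4, 153)) = Mul(6, 157) = 942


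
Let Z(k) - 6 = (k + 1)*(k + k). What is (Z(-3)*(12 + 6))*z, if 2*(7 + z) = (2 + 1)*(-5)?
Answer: -4698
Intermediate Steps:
Z(k) = 6 + 2*k*(1 + k) (Z(k) = 6 + (k + 1)*(k + k) = 6 + (1 + k)*(2*k) = 6 + 2*k*(1 + k))
z = -29/2 (z = -7 + ((2 + 1)*(-5))/2 = -7 + (3*(-5))/2 = -7 + (½)*(-15) = -7 - 15/2 = -29/2 ≈ -14.500)
(Z(-3)*(12 + 6))*z = ((6 + 2*(-3) + 2*(-3)²)*(12 + 6))*(-29/2) = ((6 - 6 + 2*9)*18)*(-29/2) = ((6 - 6 + 18)*18)*(-29/2) = (18*18)*(-29/2) = 324*(-29/2) = -4698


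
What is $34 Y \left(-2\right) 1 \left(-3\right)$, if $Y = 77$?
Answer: $15708$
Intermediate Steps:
$34 Y \left(-2\right) 1 \left(-3\right) = 34 \cdot 77 \left(-2\right) 1 \left(-3\right) = 2618 \left(\left(-2\right) \left(-3\right)\right) = 2618 \cdot 6 = 15708$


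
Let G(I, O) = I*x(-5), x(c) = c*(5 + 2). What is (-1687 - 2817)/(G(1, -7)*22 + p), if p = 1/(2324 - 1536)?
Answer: 3549152/606759 ≈ 5.8494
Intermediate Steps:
x(c) = 7*c (x(c) = c*7 = 7*c)
G(I, O) = -35*I (G(I, O) = I*(7*(-5)) = I*(-35) = -35*I)
p = 1/788 ≈ 0.0012690
(-1687 - 2817)/(G(1, -7)*22 + p) = (-1687 - 2817)/(-35*1*22 + 1/788) = -4504/(-35*22 + 1/788) = -4504/(-770 + 1/788) = -4504/(-606759/788) = -4504*(-788/606759) = 3549152/606759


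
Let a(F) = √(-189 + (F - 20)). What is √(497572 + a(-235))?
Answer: √(497572 + 2*I*√111) ≈ 705.39 + 0.01*I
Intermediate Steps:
a(F) = √(-209 + F) (a(F) = √(-189 + (-20 + F)) = √(-209 + F))
√(497572 + a(-235)) = √(497572 + √(-209 - 235)) = √(497572 + √(-444)) = √(497572 + 2*I*√111)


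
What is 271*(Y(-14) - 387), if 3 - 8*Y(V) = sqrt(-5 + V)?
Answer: -838203/8 - 271*I*sqrt(19)/8 ≈ -1.0478e+5 - 147.66*I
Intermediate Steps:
Y(V) = 3/8 - sqrt(-5 + V)/8
271*(Y(-14) - 387) = 271*((3/8 - sqrt(-5 - 14)/8) - 387) = 271*((3/8 - I*sqrt(19)/8) - 387) = 271*(-3093/8 - I*sqrt(19)/8) = -838203/8 - 271*I*sqrt(19)/8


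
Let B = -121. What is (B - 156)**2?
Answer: 76729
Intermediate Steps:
(B - 156)**2 = (-121 - 156)**2 = (-277)**2 = 76729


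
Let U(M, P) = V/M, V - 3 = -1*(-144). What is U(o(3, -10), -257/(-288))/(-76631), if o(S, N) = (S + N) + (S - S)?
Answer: 21/76631 ≈ 0.00027404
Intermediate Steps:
V = 147 (V = 3 - 1*(-144) = 3 + 144 = 147)
o(S, N) = N + S (o(S, N) = (N + S) + 0 = N + S)
U(M, P) = 147/M
U(o(3, -10), -257/(-288))/(-76631) = (147/(-10 + 3))/(-76631) = (147/(-7))*(-1/76631) = (147*(-⅐))*(-1/76631) = -21*(-1/76631) = 21/76631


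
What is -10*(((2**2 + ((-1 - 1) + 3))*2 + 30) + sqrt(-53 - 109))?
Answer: -400 - 90*I*sqrt(2) ≈ -400.0 - 127.28*I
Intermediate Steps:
-10*(((2**2 + ((-1 - 1) + 3))*2 + 30) + sqrt(-53 - 109)) = -10*(((4 + (-2 + 3))*2 + 30) + sqrt(-162)) = -10*(((4 + 1)*2 + 30) + 9*I*sqrt(2)) = -10*((5*2 + 30) + 9*I*sqrt(2)) = -10*((10 + 30) + 9*I*sqrt(2)) = -10*(40 + 9*I*sqrt(2)) = -400 - 90*I*sqrt(2)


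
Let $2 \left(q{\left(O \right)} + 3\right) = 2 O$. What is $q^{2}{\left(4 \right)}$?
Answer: $1$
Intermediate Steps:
$q{\left(O \right)} = -3 + O$ ($q{\left(O \right)} = -3 + \frac{2 O}{2} = -3 + O$)
$q^{2}{\left(4 \right)} = \left(-3 + 4\right)^{2} = 1^{2} = 1$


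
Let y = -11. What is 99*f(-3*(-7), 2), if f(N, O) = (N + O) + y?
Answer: 1188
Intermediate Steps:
f(N, O) = -11 + N + O (f(N, O) = (N + O) - 11 = -11 + N + O)
99*f(-3*(-7), 2) = 99*(-11 - 3*(-7) + 2) = 99*(-11 + 21 + 2) = 99*12 = 1188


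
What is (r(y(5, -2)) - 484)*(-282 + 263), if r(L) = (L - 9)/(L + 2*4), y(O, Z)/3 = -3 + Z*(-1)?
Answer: 46208/5 ≈ 9241.6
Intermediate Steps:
y(O, Z) = -9 - 3*Z (y(O, Z) = 3*(-3 + Z*(-1)) = 3*(-3 - Z) = -9 - 3*Z)
r(L) = (-9 + L)/(8 + L) (r(L) = (-9 + L)/(L + 8) = (-9 + L)/(8 + L))
(r(y(5, -2)) - 484)*(-282 + 263) = ((-9 + (-9 - 3*(-2)))/(8 + (-9 - 3*(-2))) - 484)*(-282 + 263) = ((-9 + (-9 + 6))/(8 + (-9 + 6)) - 484)*(-19) = ((-9 - 3)/(8 - 3) - 484)*(-19) = (-12/5 - 484)*(-19) = -2432/5*(-19) = 46208/5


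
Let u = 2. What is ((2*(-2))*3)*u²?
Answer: -48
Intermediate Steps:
((2*(-2))*3)*u² = ((2*(-2))*3)*2² = -4*3*4 = -12*4 = -48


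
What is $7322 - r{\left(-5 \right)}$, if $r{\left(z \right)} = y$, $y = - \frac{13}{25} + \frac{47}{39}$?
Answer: $\frac{7138282}{975} \approx 7321.3$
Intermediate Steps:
$y = \frac{668}{975}$ ($y = \left(-13\right) \frac{1}{25} + 47 \cdot \frac{1}{39} = - \frac{13}{25} + \frac{47}{39} = \frac{668}{975} \approx 0.68513$)
$r{\left(z \right)} = \frac{668}{975}$
$7322 - r{\left(-5 \right)} = 7322 - \frac{668}{975} = \frac{7138282}{975}$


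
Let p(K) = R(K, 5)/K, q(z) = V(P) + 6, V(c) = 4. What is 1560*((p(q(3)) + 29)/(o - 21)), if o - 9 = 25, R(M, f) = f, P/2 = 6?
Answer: 3540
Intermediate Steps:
P = 12 (P = 2*6 = 12)
q(z) = 10 (q(z) = 4 + 6 = 10)
o = 34 (o = 9 + 25 = 34)
p(K) = 5/K
1560*((p(q(3)) + 29)/(o - 21)) = 1560*((5/10 + 29)/(34 - 21)) = 1560*((5*(⅒) + 29)/13) = 1560*((½ + 29)*(1/13)) = 1560*((59/2)*(1/13)) = 1560*(59/26) = 3540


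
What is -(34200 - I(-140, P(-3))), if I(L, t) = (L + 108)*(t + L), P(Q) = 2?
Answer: -29784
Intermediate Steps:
I(L, t) = (108 + L)*(L + t)
-(34200 - I(-140, P(-3))) = -(34200 - ((-140)² + 108*(-140) + 108*2 - 140*2)) = -(34200 - (19600 - 15120 + 216 - 280)) = -(34200 - 1*4416) = -(34200 - 4416) = -1*29784 = -29784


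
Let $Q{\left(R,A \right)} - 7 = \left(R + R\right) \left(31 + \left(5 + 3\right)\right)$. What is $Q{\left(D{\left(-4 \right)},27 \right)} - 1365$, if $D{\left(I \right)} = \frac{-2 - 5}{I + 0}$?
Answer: $- \frac{2443}{2} \approx -1221.5$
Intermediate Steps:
$D{\left(I \right)} = - \frac{7}{I}$
$Q{\left(R,A \right)} = 7 + 78 R$ ($Q{\left(R,A \right)} = 7 + \left(R + R\right) \left(31 + \left(5 + 3\right)\right) = 7 + 2 R \left(31 + 8\right) = 7 + 2 R 39 = 7 + 78 R$)
$Q{\left(D{\left(-4 \right)},27 \right)} - 1365 = \left(7 + 78 \left(- \frac{7}{-4}\right)\right) - 1365 = \left(7 + 78 \left(\left(-7\right) \left(- \frac{1}{4}\right)\right)\right) - 1365 = \left(7 + 78 \cdot \frac{7}{4}\right) - 1365 = \left(7 + \frac{273}{2}\right) - 1365 = \frac{287}{2} - 1365 = - \frac{2443}{2}$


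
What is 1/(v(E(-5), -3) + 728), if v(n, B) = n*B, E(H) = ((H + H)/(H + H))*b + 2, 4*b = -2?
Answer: 2/1447 ≈ 0.0013822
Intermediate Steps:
b = -½ (b = (¼)*(-2) = -½ ≈ -0.50000)
E(H) = 3/2 (E(H) = ((H + H)/(H + H))*(-½) + 2 = ((2*H)/((2*H)))*(-½) + 2 = ((2*H)*(1/(2*H)))*(-½) + 2 = 1*(-½) + 2 = -½ + 2 = 3/2)
v(n, B) = B*n
1/(v(E(-5), -3) + 728) = 1/(-3*3/2 + 728) = 1/(-9/2 + 728) = 1/(1447/2) = 2/1447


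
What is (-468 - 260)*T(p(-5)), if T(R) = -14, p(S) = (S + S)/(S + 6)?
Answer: 10192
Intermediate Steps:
p(S) = 2*S/(6 + S) (p(S) = (2*S)/(6 + S) = 2*S/(6 + S))
(-468 - 260)*T(p(-5)) = (-468 - 260)*(-14) = -728*(-14) = 10192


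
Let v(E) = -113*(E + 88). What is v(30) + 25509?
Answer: 12175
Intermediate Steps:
v(E) = -9944 - 113*E (v(E) = -113*(88 + E) = -9944 - 113*E)
v(30) + 25509 = (-9944 - 113*30) + 25509 = (-9944 - 3390) + 25509 = -13334 + 25509 = 12175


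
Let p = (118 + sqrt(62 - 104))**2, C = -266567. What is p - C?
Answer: 280449 + 236*I*sqrt(42) ≈ 2.8045e+5 + 1529.5*I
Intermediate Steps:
p = (118 + I*sqrt(42))**2 (p = (118 + sqrt(-42))**2 = (118 + I*sqrt(42))**2 ≈ 13882.0 + 1529.5*I)
p - C = (118 + I*sqrt(42))**2 - 1*(-266567) = (118 + I*sqrt(42))**2 + 266567 = 266567 + (118 + I*sqrt(42))**2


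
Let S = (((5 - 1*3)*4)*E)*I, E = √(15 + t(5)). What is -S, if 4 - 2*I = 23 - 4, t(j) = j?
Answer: 120*√5 ≈ 268.33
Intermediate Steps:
E = 2*√5 (E = √(15 + 5) = √20 = 2*√5 ≈ 4.4721)
I = -15/2 (I = 2 - (23 - 4)/2 = 2 - ½*19 = 2 - 19/2 = -15/2 ≈ -7.5000)
S = -120*√5 (S = (((5 - 1*3)*4)*(2*√5))*(-15/2) = (((5 - 3)*4)*(2*√5))*(-15/2) = ((2*4)*(2*√5))*(-15/2) = (8*(2*√5))*(-15/2) = (16*√5)*(-15/2) = -120*√5 ≈ -268.33)
-S = -(-120)*√5 = 120*√5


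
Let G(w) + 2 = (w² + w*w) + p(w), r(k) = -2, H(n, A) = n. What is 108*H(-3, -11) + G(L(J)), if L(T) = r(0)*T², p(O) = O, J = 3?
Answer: 304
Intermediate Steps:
L(T) = -2*T²
G(w) = -2 + w + 2*w² (G(w) = -2 + ((w² + w*w) + w) = -2 + ((w² + w²) + w) = -2 + (2*w² + w) = -2 + (w + 2*w²) = -2 + w + 2*w²)
108*H(-3, -11) + G(L(J)) = 108*(-3) + (-2 - 2*3² + 2*(-2*3²)²) = -324 + (-2 - 2*9 + 2*(-2*9)²) = -324 + (-2 - 18 + 2*(-18)²) = -324 + (-2 - 18 + 2*324) = -324 + (-2 - 18 + 648) = -324 + 628 = 304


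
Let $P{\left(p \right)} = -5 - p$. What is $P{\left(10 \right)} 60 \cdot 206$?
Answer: $-185400$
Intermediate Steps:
$P{\left(10 \right)} 60 \cdot 206 = \left(-5 - 10\right) 60 \cdot 206 = \left(-15\right) 60 \cdot 206 = \left(-900\right) 206 = -185400$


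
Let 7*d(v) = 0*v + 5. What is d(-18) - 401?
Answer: -2802/7 ≈ -400.29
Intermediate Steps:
d(v) = 5/7 (d(v) = (0*v + 5)/7 = (0 + 5)/7 = (1/7)*5 = 5/7)
d(-18) - 401 = 5/7 - 401 = -2802/7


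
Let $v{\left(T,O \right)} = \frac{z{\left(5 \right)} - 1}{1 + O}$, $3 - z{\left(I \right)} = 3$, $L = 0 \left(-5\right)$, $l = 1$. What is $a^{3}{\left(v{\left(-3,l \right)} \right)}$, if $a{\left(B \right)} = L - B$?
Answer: $\frac{1}{8} \approx 0.125$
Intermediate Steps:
$L = 0$
$z{\left(I \right)} = 0$ ($z{\left(I \right)} = 3 - 3 = 0$)
$v{\left(T,O \right)} = - \frac{1}{1 + O}$ ($v{\left(T,O \right)} = \frac{0 - 1}{1 + O} = - \frac{1}{1 + O}$)
$a{\left(B \right)} = - B$ ($a{\left(B \right)} = 0 - B = - B$)
$a^{3}{\left(v{\left(-3,l \right)} \right)} = \left(- \frac{-1}{1 + 1}\right)^{3} = \left(- \frac{-1}{2}\right)^{3} = \left(\left(-1\right) \left(- \frac{1}{2}\right)\right)^{3} = \left(\frac{1}{2}\right)^{3} = \frac{1}{8}$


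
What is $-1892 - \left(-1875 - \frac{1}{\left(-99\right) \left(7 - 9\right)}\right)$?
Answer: $- \frac{3365}{198} \approx -16.995$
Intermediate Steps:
$-1892 - \left(-1875 - \frac{1}{\left(-99\right) \left(7 - 9\right)}\right) = -1892 - \left(-1875 - - \frac{1}{99 \left(-2\right)}\right) = -1892 - \left(-1875 - \left(- \frac{1}{99}\right) \left(- \frac{1}{2}\right)\right) = -1892 - \left(-1875 - \frac{1}{198}\right) = -1892 - - \frac{371251}{198} = -1892 + \frac{371251}{198} = - \frac{3365}{198}$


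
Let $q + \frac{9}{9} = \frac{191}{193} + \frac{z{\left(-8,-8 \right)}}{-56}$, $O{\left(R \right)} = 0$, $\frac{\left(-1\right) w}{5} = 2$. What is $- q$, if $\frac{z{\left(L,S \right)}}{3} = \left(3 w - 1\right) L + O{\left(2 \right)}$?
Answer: $\frac{17963}{1351} \approx 13.296$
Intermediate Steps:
$w = -10$ ($w = \left(-5\right) 2 = -10$)
$z{\left(L,S \right)} = - 93 L$ ($z{\left(L,S \right)} = 3 \left(\left(3 \left(-10\right) - 1\right) L + 0\right) = 3 \left(\left(-30 - 1\right) L + 0\right) = 3 \left(- 31 L + 0\right) = 3 \left(- 31 L\right) = - 93 L$)
$q = - \frac{17963}{1351}$ ($q = -1 + \left(\frac{191}{193} + \frac{\left(-93\right) \left(-8\right)}{-56}\right) = -1 + \left(191 \cdot \frac{1}{193} + 744 \left(- \frac{1}{56}\right)\right) = -1 + \left(\frac{191}{193} - \frac{93}{7}\right) = -1 - \frac{16612}{1351} = - \frac{17963}{1351} \approx -13.296$)
$- q = \left(-1\right) \left(- \frac{17963}{1351}\right) = \frac{17963}{1351}$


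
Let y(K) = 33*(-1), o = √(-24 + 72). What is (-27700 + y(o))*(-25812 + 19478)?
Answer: 175660822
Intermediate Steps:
o = 4*√3 (o = √48 = 4*√3 ≈ 6.9282)
y(K) = -33
(-27700 + y(o))*(-25812 + 19478) = (-27700 - 33)*(-25812 + 19478) = -27733*(-6334) = 175660822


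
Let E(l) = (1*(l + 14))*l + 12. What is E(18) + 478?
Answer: 1066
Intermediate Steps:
E(l) = 12 + l*(14 + l) (E(l) = (1*(14 + l))*l + 12 = (14 + l)*l + 12 = l*(14 + l) + 12 = 12 + l*(14 + l))
E(18) + 478 = (12 + 18² + 14*18) + 478 = (12 + 324 + 252) + 478 = 588 + 478 = 1066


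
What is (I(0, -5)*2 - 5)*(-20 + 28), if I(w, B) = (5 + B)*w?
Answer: -40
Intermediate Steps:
I(w, B) = w*(5 + B)
(I(0, -5)*2 - 5)*(-20 + 28) = ((0*(5 - 5))*2 - 5)*(-20 + 28) = ((0*0)*2 - 5)*8 = (0*2 - 5)*8 = (0 - 5)*8 = -5*8 = -40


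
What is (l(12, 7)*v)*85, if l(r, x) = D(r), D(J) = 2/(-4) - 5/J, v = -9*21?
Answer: 58905/4 ≈ 14726.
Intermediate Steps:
v = -189
D(J) = -1/2 - 5/J (D(J) = 2*(-1/4) - 5/J = -1/2 - 5/J)
l(r, x) = (-10 - r)/(2*r)
(l(12, 7)*v)*85 = (((1/2)*(-10 - 1*12)/12)*(-189))*85 = (((1/2)*(1/12)*(-10 - 12))*(-189))*85 = (((1/2)*(1/12)*(-22))*(-189))*85 = -11/12*(-189)*85 = (693/4)*85 = 58905/4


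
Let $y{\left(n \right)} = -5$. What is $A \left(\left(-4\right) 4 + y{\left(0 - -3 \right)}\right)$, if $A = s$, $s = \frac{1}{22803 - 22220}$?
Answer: $- \frac{21}{583} \approx -0.036021$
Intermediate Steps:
$s = \frac{1}{583} \approx 0.0017153$
$A = \frac{1}{583} \approx 0.0017153$
$A \left(\left(-4\right) 4 + y{\left(0 - -3 \right)}\right) = \frac{\left(-4\right) 4 - 5}{583} = \frac{-16 - 5}{583} = \frac{1}{583} \left(-21\right) = - \frac{21}{583}$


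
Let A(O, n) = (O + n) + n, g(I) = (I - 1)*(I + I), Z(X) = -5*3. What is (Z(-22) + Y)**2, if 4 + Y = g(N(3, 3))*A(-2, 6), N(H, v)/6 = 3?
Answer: 37222201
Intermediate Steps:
N(H, v) = 18 (N(H, v) = 6*3 = 18)
Z(X) = -15
g(I) = 2*I*(-1 + I) (g(I) = (-1 + I)*(2*I) = 2*I*(-1 + I))
A(O, n) = O + 2*n
Y = 6116 (Y = -4 + (2*18*(-1 + 18))*(-2 + 2*6) = -4 + (2*18*17)*(-2 + 12) = -4 + 612*10 = -4 + 6120 = 6116)
(Z(-22) + Y)**2 = (-15 + 6116)**2 = 6101**2 = 37222201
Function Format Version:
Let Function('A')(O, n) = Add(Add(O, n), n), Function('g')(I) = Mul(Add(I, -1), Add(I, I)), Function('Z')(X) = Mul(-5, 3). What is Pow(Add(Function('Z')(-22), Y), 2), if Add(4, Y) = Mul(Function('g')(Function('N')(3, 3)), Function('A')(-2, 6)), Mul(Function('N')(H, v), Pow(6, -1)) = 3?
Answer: 37222201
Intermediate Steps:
Function('N')(H, v) = 18 (Function('N')(H, v) = Mul(6, 3) = 18)
Function('Z')(X) = -15
Function('g')(I) = Mul(2, I, Add(-1, I)) (Function('g')(I) = Mul(Add(-1, I), Mul(2, I)) = Mul(2, I, Add(-1, I)))
Function('A')(O, n) = Add(O, Mul(2, n))
Y = 6116 (Y = Add(-4, Mul(Mul(2, 18, Add(-1, 18)), Add(-2, Mul(2, 6)))) = Add(-4, Mul(Mul(2, 18, 17), Add(-2, 12))) = Add(-4, Mul(612, 10)) = Add(-4, 6120) = 6116)
Pow(Add(Function('Z')(-22), Y), 2) = Pow(Add(-15, 6116), 2) = Pow(6101, 2) = 37222201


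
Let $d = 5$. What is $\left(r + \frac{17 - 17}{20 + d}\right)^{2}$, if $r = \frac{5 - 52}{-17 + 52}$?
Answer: $\frac{2209}{1225} \approx 1.8033$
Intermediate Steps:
$r = - \frac{47}{35} \approx -1.3429$
$\left(r + \frac{17 - 17}{20 + d}\right)^{2} = \left(- \frac{47}{35} + \frac{17 - 17}{20 + 5}\right)^{2} = \left(- \frac{47}{35} + \frac{0}{25}\right)^{2} = \left(- \frac{47}{35} + 0 \cdot \frac{1}{25}\right)^{2} = \left(- \frac{47}{35} + 0\right)^{2} = \left(- \frac{47}{35}\right)^{2} = \frac{2209}{1225}$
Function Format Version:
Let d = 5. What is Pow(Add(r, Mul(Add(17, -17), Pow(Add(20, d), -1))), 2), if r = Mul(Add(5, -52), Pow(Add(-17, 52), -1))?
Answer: Rational(2209, 1225) ≈ 1.8033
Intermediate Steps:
r = Rational(-47, 35) (r = Mul(-47, Pow(35, -1)) = Mul(-47, Rational(1, 35)) = Rational(-47, 35) ≈ -1.3429)
Pow(Add(r, Mul(Add(17, -17), Pow(Add(20, d), -1))), 2) = Pow(Add(Rational(-47, 35), Mul(Add(17, -17), Pow(Add(20, 5), -1))), 2) = Pow(Add(Rational(-47, 35), Mul(0, Pow(25, -1))), 2) = Pow(Add(Rational(-47, 35), Mul(0, Rational(1, 25))), 2) = Pow(Add(Rational(-47, 35), 0), 2) = Pow(Rational(-47, 35), 2) = Rational(2209, 1225)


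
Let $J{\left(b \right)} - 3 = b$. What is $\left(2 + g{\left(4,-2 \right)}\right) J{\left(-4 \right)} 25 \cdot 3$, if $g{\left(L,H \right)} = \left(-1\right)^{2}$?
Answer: $-225$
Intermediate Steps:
$g{\left(L,H \right)} = 1$
$J{\left(b \right)} = 3 + b$
$\left(2 + g{\left(4,-2 \right)}\right) J{\left(-4 \right)} 25 \cdot 3 = \left(2 + 1\right) \left(3 - 4\right) 25 \cdot 3 = 3 \left(-1\right) 25 \cdot 3 = \left(-3\right) 25 \cdot 3 = \left(-75\right) 3 = -225$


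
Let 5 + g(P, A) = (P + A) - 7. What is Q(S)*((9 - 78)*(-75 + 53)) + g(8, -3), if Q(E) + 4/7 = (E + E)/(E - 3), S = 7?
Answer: 31070/7 ≈ 4438.6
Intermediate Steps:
g(P, A) = -12 + A + P (g(P, A) = -5 + ((P + A) - 7) = -5 + ((A + P) - 7) = -5 + (-7 + A + P) = -12 + A + P)
Q(E) = -4/7 + 2*E/(-3 + E) (Q(E) = -4/7 + (E + E)/(E - 3) = -4/7 + (2*E)/(-3 + E) = -4/7 + 2*E/(-3 + E))
Q(S)*((9 - 78)*(-75 + 53)) + g(8, -3) = (2*(6 + 5*7)/(7*(-3 + 7)))*((9 - 78)*(-75 + 53)) + (-12 - 3 + 8) = ((2/7)*(6 + 35)/4)*(-69*(-22)) - 7 = ((2/7)*(¼)*41)*1518 - 7 = (41/14)*1518 - 7 = 31119/7 - 7 = 31070/7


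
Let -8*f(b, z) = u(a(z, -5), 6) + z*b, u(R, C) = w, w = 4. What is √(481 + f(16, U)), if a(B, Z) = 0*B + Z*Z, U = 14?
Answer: √1810/2 ≈ 21.272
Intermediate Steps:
a(B, Z) = Z² (a(B, Z) = 0 + Z² = Z²)
u(R, C) = 4
f(b, z) = -½ - b*z/8 (f(b, z) = -(4 + z*b)/8 = -(4 + b*z)/8 = -½ - b*z/8)
√(481 + f(16, U)) = √(481 + (-½ - ⅛*16*14)) = √(481 + (-½ - 28)) = √(481 - 57/2) = √(905/2) = √1810/2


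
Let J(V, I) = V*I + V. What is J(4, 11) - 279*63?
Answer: -17529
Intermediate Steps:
J(V, I) = V + I*V (J(V, I) = I*V + V = V + I*V)
J(4, 11) - 279*63 = 4*(1 + 11) - 279*63 = 4*12 - 17577 = 48 - 17577 = -17529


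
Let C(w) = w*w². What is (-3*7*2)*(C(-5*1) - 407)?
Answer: 22344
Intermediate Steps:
C(w) = w³
(-3*7*2)*(C(-5*1) - 407) = (-3*7*2)*((-5*1)³ - 407) = (-21*2)*((-5)³ - 407) = -42*(-125 - 407) = -42*(-532) = 22344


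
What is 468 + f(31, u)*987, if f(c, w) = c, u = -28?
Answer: 31065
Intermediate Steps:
468 + f(31, u)*987 = 468 + 31*987 = 468 + 30597 = 31065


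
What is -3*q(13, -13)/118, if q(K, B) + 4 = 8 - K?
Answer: 27/118 ≈ 0.22881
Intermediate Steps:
q(K, B) = 4 - K (q(K, B) = -4 + (8 - K) = 4 - K)
-3*q(13, -13)/118 = -3*(4 - 1*13)/118 = -3*(4 - 13)/118 = -(-27)/118 = -3*(-9/118) = 27/118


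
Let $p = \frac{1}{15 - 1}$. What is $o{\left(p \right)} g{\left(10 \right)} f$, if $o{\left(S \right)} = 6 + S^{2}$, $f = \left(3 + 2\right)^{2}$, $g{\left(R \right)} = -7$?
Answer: $- \frac{29425}{28} \approx -1050.9$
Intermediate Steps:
$f = 25$ ($f = 5^{2} = 25$)
$p = \frac{1}{14} \approx 0.071429$
$o{\left(p \right)} g{\left(10 \right)} f = \left(6 + \left(\frac{1}{14}\right)^{2}\right) \left(-7\right) 25 = \left(6 + \frac{1}{196}\right) \left(-7\right) 25 = \frac{1177}{196} \left(-7\right) 25 = \left(- \frac{1177}{28}\right) 25 = - \frac{29425}{28}$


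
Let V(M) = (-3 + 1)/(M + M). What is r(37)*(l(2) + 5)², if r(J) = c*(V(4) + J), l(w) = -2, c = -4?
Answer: -1323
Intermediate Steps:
V(M) = -1/M (V(M) = -2*1/(2*M) = -1/M)
r(J) = 1 - 4*J (r(J) = -4*(-1/4 + J) = -4*(-1*¼ + J) = -4*(-¼ + J) = 1 - 4*J)
r(37)*(l(2) + 5)² = (1 - 4*37)*(-2 + 5)² = (1 - 148)*3² = -147*9 = -1323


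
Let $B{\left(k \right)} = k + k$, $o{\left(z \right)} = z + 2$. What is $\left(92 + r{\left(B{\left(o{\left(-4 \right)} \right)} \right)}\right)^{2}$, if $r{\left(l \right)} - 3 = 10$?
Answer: $11025$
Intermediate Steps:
$o{\left(z \right)} = 2 + z$
$B{\left(k \right)} = 2 k$
$r{\left(l \right)} = 13$ ($r{\left(l \right)} = 3 + 10 = 13$)
$\left(92 + r{\left(B{\left(o{\left(-4 \right)} \right)} \right)}\right)^{2} = \left(92 + 13\right)^{2} = 105^{2} = 11025$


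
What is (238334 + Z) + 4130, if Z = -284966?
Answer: -42502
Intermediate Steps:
(238334 + Z) + 4130 = (238334 - 284966) + 4130 = -46632 + 4130 = -42502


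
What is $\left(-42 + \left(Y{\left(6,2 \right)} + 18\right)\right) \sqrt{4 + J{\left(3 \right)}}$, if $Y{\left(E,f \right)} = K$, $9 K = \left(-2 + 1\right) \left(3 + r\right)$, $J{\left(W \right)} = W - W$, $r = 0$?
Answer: $- \frac{146}{3} \approx -48.667$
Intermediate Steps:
$J{\left(W \right)} = 0$
$K = - \frac{1}{3}$ ($K = \frac{\left(-2 + 1\right) \left(3 + 0\right)}{9} = \frac{\left(-1\right) 3}{9} = \frac{1}{9} \left(-3\right) = - \frac{1}{3} \approx -0.33333$)
$Y{\left(E,f \right)} = - \frac{1}{3}$
$\left(-42 + \left(Y{\left(6,2 \right)} + 18\right)\right) \sqrt{4 + J{\left(3 \right)}} = \left(-42 + \left(- \frac{1}{3} + 18\right)\right) \sqrt{4 + 0} = \left(-42 + \frac{53}{3}\right) \sqrt{4} = \left(- \frac{73}{3}\right) 2 = - \frac{146}{3}$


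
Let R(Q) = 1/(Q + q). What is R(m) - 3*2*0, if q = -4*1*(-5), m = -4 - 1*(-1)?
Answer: 1/17 ≈ 0.058824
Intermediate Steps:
m = -3 (m = -4 + 1 = -3)
q = 20 (q = -4*(-5) = 20)
R(Q) = 1/(20 + Q) (R(Q) = 1/(Q + 20) = 1/(20 + Q))
R(m) - 3*2*0 = 1/(20 - 3) - 3*2*0 = 1/17 - 6*0 = 1/17 + 0 = 1/17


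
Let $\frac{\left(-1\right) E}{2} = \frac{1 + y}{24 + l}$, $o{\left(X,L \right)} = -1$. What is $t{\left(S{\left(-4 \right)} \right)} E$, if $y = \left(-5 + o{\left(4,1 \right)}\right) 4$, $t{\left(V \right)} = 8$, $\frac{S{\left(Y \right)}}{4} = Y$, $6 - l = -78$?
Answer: $\frac{92}{27} \approx 3.4074$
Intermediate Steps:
$l = 84$ ($l = 6 - -78 = 6 + 78 = 84$)
$S{\left(Y \right)} = 4 Y$
$y = -24$ ($y = \left(-5 - 1\right) 4 = \left(-6\right) 4 = -24$)
$E = \frac{23}{54}$ ($E = - 2 \frac{1 - 24}{24 + 84} = - 2 \left(- \frac{23}{108}\right) = - 2 \left(\left(-23\right) \frac{1}{108}\right) = \left(-2\right) \left(- \frac{23}{108}\right) = \frac{23}{54} \approx 0.42593$)
$t{\left(S{\left(-4 \right)} \right)} E = 8 \cdot \frac{23}{54} = \frac{92}{27}$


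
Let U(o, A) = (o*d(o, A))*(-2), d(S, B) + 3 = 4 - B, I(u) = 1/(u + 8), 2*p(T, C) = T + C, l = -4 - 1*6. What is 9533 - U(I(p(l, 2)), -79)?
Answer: 9573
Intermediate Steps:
l = -10 (l = -4 - 6 = -10)
p(T, C) = C/2 + T/2 (p(T, C) = (T + C)/2 = (C + T)/2 = C/2 + T/2)
I(u) = 1/(8 + u)
d(S, B) = 1 - B (d(S, B) = -3 + (4 - B) = 1 - B)
U(o, A) = -2*o*(1 - A) (U(o, A) = (o*(1 - A))*(-2) = -2*o*(1 - A))
9533 - U(I(p(l, 2)), -79) = 9533 - 2*(-1 - 79)/(8 + ((1/2)*2 + (1/2)*(-10))) = 9533 - 2*(-80)/(8 + (1 - 5)) = 9533 - 2*(-80)/(8 - 4) = 9533 - 2*(-80)/4 = 9533 - 1*(-40) = 9533 + 40 = 9573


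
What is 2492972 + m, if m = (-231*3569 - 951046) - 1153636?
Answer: -436149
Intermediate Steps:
m = -2929121 (m = (-824439 - 951046) - 1153636 = -1775485 - 1153636 = -2929121)
2492972 + m = 2492972 - 2929121 = -436149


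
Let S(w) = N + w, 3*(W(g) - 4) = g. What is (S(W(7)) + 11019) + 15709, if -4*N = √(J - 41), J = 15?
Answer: 80203/3 - I*√26/4 ≈ 26734.0 - 1.2748*I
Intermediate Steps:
N = -I*√26/4 (N = -√(15 - 41)/4 = -I*√26/4 ≈ -1.2748*I)
W(g) = 4 + g/3
S(w) = w - I*√26/4 (S(w) = -I*√26/4 + w = w - I*√26/4)
(S(W(7)) + 11019) + 15709 = (((4 + (⅓)*7) - I*√26/4) + 11019) + 15709 = (((4 + 7/3) - I*√26/4) + 11019) + 15709 = ((19/3 - I*√26/4) + 11019) + 15709 = (33076/3 - I*√26/4) + 15709 = 80203/3 - I*√26/4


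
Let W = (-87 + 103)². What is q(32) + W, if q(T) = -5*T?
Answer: 96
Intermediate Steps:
W = 256 (W = 16² = 256)
q(32) + W = -5*32 + 256 = -160 + 256 = 96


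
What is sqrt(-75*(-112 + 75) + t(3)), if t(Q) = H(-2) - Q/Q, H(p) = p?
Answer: 6*sqrt(77) ≈ 52.650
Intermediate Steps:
t(Q) = -3 (t(Q) = -2 - Q/Q = -2 - 1*1 = -2 - 1 = -3)
sqrt(-75*(-112 + 75) + t(3)) = sqrt(-75*(-112 + 75) - 3) = sqrt(-75*(-37) - 3) = sqrt(2775 - 3) = sqrt(2772) = 6*sqrt(77)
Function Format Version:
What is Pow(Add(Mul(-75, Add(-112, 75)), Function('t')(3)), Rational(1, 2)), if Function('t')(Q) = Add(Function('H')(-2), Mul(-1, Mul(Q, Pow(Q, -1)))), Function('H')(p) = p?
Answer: Mul(6, Pow(77, Rational(1, 2))) ≈ 52.650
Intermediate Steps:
Function('t')(Q) = -3 (Function('t')(Q) = Add(-2, Mul(-1, Mul(Q, Pow(Q, -1)))) = Add(-2, Mul(-1, 1)) = Add(-2, -1) = -3)
Pow(Add(Mul(-75, Add(-112, 75)), Function('t')(3)), Rational(1, 2)) = Pow(Add(Mul(-75, Add(-112, 75)), -3), Rational(1, 2)) = Pow(Add(Mul(-75, -37), -3), Rational(1, 2)) = Pow(Add(2775, -3), Rational(1, 2)) = Pow(2772, Rational(1, 2)) = Mul(6, Pow(77, Rational(1, 2)))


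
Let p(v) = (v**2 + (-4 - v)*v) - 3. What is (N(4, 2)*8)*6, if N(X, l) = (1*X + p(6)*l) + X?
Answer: -2208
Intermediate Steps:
p(v) = -3 + v**2 + v*(-4 - v) (p(v) = (v**2 + v*(-4 - v)) - 3 = -3 + v**2 + v*(-4 - v))
N(X, l) = -27*l + 2*X (N(X, l) = (1*X + (-3 - 4*6)*l) + X = (X + (-3 - 24)*l) + X = (X - 27*l) + X = -27*l + 2*X)
(N(4, 2)*8)*6 = ((-27*2 + 2*4)*8)*6 = ((-54 + 8)*8)*6 = -46*8*6 = -368*6 = -2208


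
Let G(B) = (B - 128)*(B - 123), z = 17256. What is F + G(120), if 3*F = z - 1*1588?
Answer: 15740/3 ≈ 5246.7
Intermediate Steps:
F = 15668/3 (F = (17256 - 1*1588)/3 = (17256 - 1588)/3 = (1/3)*15668 = 15668/3 ≈ 5222.7)
G(B) = (-128 + B)*(-123 + B)
F + G(120) = 15668/3 + (15744 + 120**2 - 251*120) = 15668/3 + (15744 + 14400 - 30120) = 15668/3 + 24 = 15740/3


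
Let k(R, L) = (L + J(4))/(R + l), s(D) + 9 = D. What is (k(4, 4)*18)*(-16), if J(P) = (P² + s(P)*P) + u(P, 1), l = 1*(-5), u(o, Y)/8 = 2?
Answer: 4608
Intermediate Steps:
u(o, Y) = 16 (u(o, Y) = 8*2 = 16)
s(D) = -9 + D
l = -5
J(P) = 16 + P² + P*(-9 + P) (J(P) = (P² + (-9 + P)*P) + 16 = (P² + P*(-9 + P)) + 16 = 16 + P² + P*(-9 + P))
k(R, L) = (12 + L)/(-5 + R) (k(R, L) = (L + (16 + 4² + 4*(-9 + 4)))/(R - 5) = (L + (16 + 16 + 4*(-5)))/(-5 + R) = (L + (16 + 16 - 20))/(-5 + R) = (L + 12)/(-5 + R) = (12 + L)/(-5 + R))
(k(4, 4)*18)*(-16) = (((12 + 4)/(-5 + 4))*18)*(-16) = ((16/(-1))*18)*(-16) = (-1*16*18)*(-16) = -16*18*(-16) = -288*(-16) = 4608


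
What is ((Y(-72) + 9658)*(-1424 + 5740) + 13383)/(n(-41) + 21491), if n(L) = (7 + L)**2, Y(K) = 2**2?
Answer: 41714575/22647 ≈ 1841.9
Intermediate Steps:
Y(K) = 4
((Y(-72) + 9658)*(-1424 + 5740) + 13383)/(n(-41) + 21491) = ((4 + 9658)*(-1424 + 5740) + 13383)/((7 - 41)**2 + 21491) = (9662*4316 + 13383)/((-34)**2 + 21491) = (41701192 + 13383)/(1156 + 21491) = 41714575/22647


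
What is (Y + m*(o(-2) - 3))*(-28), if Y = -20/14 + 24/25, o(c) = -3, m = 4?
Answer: 17128/25 ≈ 685.12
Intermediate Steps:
Y = -82/175 (Y = -20*1/14 + 24*(1/25) = -10/7 + 24/25 = -82/175 ≈ -0.46857)
(Y + m*(o(-2) - 3))*(-28) = (-82/175 + 4*(-3 - 3))*(-28) = (-82/175 + 4*(-6))*(-28) = (-82/175 - 24)*(-28) = -4282/175*(-28) = 17128/25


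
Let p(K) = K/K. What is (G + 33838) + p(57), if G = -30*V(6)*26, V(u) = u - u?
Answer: 33839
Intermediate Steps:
p(K) = 1
V(u) = 0
G = 0 (G = -30*0*26 = 0*26 = 0)
(G + 33838) + p(57) = (0 + 33838) + 1 = 33838 + 1 = 33839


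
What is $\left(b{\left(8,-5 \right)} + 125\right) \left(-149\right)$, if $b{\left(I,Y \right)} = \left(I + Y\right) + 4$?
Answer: $-19668$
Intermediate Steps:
$b{\left(I,Y \right)} = 4 + I + Y$
$\left(b{\left(8,-5 \right)} + 125\right) \left(-149\right) = \left(\left(4 + 8 - 5\right) + 125\right) \left(-149\right) = \left(7 + 125\right) \left(-149\right) = 132 \left(-149\right) = -19668$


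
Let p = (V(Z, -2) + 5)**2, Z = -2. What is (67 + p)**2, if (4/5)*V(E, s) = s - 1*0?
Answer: 85849/16 ≈ 5365.6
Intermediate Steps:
V(E, s) = 5*s/4 (V(E, s) = 5*(s - 1*0)/4 = 5*(s + 0)/4 = 5*s/4)
p = 25/4 (p = ((5/4)*(-2) + 5)**2 = (-5/2 + 5)**2 = (5/2)**2 = 25/4 ≈ 6.2500)
(67 + p)**2 = (67 + 25/4)**2 = (293/4)**2 = 85849/16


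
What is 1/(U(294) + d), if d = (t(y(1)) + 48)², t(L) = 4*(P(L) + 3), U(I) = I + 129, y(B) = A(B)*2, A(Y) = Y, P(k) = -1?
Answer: 1/3559 ≈ 0.00028098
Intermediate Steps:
y(B) = 2*B (y(B) = B*2 = 2*B)
U(I) = 129 + I
t(L) = 8 (t(L) = 4*(-1 + 3) = 4*2 = 8)
d = 3136 (d = (8 + 48)² = 56² = 3136)
1/(U(294) + d) = 1/((129 + 294) + 3136) = 1/(423 + 3136) = 1/3559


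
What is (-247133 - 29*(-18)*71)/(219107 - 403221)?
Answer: 210071/184114 ≈ 1.1410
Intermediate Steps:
(-247133 - 29*(-18)*71)/(219107 - 403221) = (-247133 + 522*71)/(-184114) = (-247133 + 37062)*(-1/184114) = -210071*(-1/184114) = 210071/184114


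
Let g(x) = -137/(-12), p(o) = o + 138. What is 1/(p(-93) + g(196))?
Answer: 12/677 ≈ 0.017725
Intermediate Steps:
p(o) = 138 + o
g(x) = 137/12 (g(x) = -137*(-1/12) = 137/12)
1/(p(-93) + g(196)) = 1/((138 - 93) + 137/12) = 1/(45 + 137/12) = 1/(677/12) = 12/677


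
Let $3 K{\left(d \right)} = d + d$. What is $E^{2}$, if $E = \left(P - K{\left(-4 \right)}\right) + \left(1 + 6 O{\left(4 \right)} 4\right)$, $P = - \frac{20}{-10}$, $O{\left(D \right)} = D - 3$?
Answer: $\frac{7921}{9} \approx 880.11$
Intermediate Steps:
$O{\left(D \right)} = -3 + D$ ($O{\left(D \right)} = D - 3 = -3 + D$)
$K{\left(d \right)} = \frac{2 d}{3}$ ($K{\left(d \right)} = \frac{d + d}{3} = \frac{2 d}{3}$)
$P = 2$ ($P = \left(-20\right) \left(- \frac{1}{10}\right) = 2$)
$E = \frac{89}{3}$ ($E = \left(2 - \frac{2}{3} \left(-4\right)\right) + \left(1 + 6 \left(-3 + 4\right) 4\right) = \left(2 - - \frac{8}{3}\right) + \left(1 + 6 \cdot 1 \cdot 4\right) = \left(2 + \frac{8}{3}\right) + \left(1 + 6 \cdot 4\right) = \frac{14}{3} + \left(1 + 24\right) = \frac{14}{3} + 25 = \frac{89}{3} \approx 29.667$)
$E^{2} = \left(\frac{89}{3}\right)^{2} = \frac{7921}{9}$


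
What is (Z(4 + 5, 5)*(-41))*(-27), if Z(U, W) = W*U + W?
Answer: 55350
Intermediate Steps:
Z(U, W) = W + U*W (Z(U, W) = U*W + W = W + U*W)
(Z(4 + 5, 5)*(-41))*(-27) = ((5*(1 + (4 + 5)))*(-41))*(-27) = ((5*(1 + 9))*(-41))*(-27) = ((5*10)*(-41))*(-27) = (50*(-41))*(-27) = -2050*(-27) = 55350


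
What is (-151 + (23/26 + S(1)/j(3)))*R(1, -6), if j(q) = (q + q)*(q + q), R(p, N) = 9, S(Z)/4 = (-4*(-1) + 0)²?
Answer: -34711/26 ≈ -1335.0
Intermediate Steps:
S(Z) = 64 (S(Z) = 4*(-4*(-1) + 0)² = 4*(4 + 0)² = 4*4² = 4*16 = 64)
j(q) = 4*q² (j(q) = (2*q)*(2*q) = 4*q²)
(-151 + (23/26 + S(1)/j(3)))*R(1, -6) = (-151 + (23/26 + 64/((4*3²))))*9 = (-151 + (23*(1/26) + 64/((4*9))))*9 = (-151 + (23/26 + 64/36))*9 = (-151 + (23/26 + 64*(1/36)))*9 = (-151 + (23/26 + 16/9))*9 = (-151 + 623/234)*9 = -34711/234*9 = -34711/26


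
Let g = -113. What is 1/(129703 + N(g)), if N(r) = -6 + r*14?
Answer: 1/128115 ≈ 7.8055e-6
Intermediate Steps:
N(r) = -6 + 14*r
1/(129703 + N(g)) = 1/(129703 + (-6 + 14*(-113))) = 1/(129703 + (-6 - 1582)) = 1/(129703 - 1588) = 1/128115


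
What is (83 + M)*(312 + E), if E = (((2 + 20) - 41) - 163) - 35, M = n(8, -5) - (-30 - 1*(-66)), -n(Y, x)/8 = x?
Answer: 8265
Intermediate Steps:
n(Y, x) = -8*x
M = 4 (M = -8*(-5) - (-30 - 1*(-66)) = 40 - (-30 + 66) = 40 - 1*36 = 40 - 36 = 4)
E = -217 (E = ((22 - 41) - 163) - 35 = (-19 - 163) - 35 = -182 - 35 = -217)
(83 + M)*(312 + E) = (83 + 4)*(312 - 217) = 87*95 = 8265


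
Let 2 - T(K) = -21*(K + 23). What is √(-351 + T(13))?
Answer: √407 ≈ 20.174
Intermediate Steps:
T(K) = 485 + 21*K (T(K) = 2 - (-21)*(K + 23) = 2 - (-21)*(23 + K) = 2 - (-483 - 21*K) = 2 + (483 + 21*K) = 485 + 21*K)
√(-351 + T(13)) = √(-351 + (485 + 21*13)) = √(-351 + (485 + 273)) = √(-351 + 758) = √407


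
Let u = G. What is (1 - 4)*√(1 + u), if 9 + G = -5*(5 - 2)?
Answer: -3*I*√23 ≈ -14.387*I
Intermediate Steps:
G = -24 (G = -9 - 5*(5 - 2) = -9 - 5*3 = -9 - 15 = -24)
u = -24
(1 - 4)*√(1 + u) = (1 - 4)*√(1 - 24) = -3*I*√23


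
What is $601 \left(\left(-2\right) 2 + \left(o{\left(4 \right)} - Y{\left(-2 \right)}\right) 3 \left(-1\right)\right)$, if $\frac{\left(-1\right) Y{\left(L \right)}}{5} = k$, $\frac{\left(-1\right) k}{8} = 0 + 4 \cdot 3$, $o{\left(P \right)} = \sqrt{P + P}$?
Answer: $863036 - 3606 \sqrt{2} \approx 8.5794 \cdot 10^{5}$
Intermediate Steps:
$o{\left(P \right)} = \sqrt{2} \sqrt{P}$ ($o{\left(P \right)} = \sqrt{2 P} = \sqrt{2} \sqrt{P}$)
$k = -96$ ($k = - 8 \left(0 + 4 \cdot 3\right) = - 8 \left(0 + 12\right) = \left(-8\right) 12 = -96$)
$Y{\left(L \right)} = 480$ ($Y{\left(L \right)} = \left(-5\right) \left(-96\right) = 480$)
$601 \left(\left(-2\right) 2 + \left(o{\left(4 \right)} - Y{\left(-2 \right)}\right) 3 \left(-1\right)\right) = 601 \left(\left(-2\right) 2 + \left(\sqrt{2} \sqrt{4} - 480\right) 3 \left(-1\right)\right) = 601 \left(-4 + \left(\sqrt{2} \cdot 2 - 480\right) 3 \left(-1\right)\right) = 601 \left(-4 + \left(2 \sqrt{2} - 480\right) 3 \left(-1\right)\right) = 601 \left(-4 + \left(-480 + 2 \sqrt{2}\right) 3 \left(-1\right)\right) = 601 \left(-4 + \left(-1440 + 6 \sqrt{2}\right) \left(-1\right)\right) = 601 \left(-4 + \left(1440 - 6 \sqrt{2}\right)\right) = 601 \left(1436 - 6 \sqrt{2}\right) = 863036 - 3606 \sqrt{2}$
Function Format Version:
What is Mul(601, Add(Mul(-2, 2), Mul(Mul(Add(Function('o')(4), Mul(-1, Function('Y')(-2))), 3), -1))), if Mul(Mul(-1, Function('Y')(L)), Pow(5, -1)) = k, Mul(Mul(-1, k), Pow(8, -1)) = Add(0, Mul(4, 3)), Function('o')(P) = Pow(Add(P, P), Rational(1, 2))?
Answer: Add(863036, Mul(-3606, Pow(2, Rational(1, 2)))) ≈ 8.5794e+5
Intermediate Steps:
Function('o')(P) = Mul(Pow(2, Rational(1, 2)), Pow(P, Rational(1, 2))) (Function('o')(P) = Pow(Mul(2, P), Rational(1, 2)) = Mul(Pow(2, Rational(1, 2)), Pow(P, Rational(1, 2))))
k = -96 (k = Mul(-8, Add(0, Mul(4, 3))) = Mul(-8, Add(0, 12)) = Mul(-8, 12) = -96)
Function('Y')(L) = 480 (Function('Y')(L) = Mul(-5, -96) = 480)
Mul(601, Add(Mul(-2, 2), Mul(Mul(Add(Function('o')(4), Mul(-1, Function('Y')(-2))), 3), -1))) = Mul(601, Add(Mul(-2, 2), Mul(Mul(Add(Mul(Pow(2, Rational(1, 2)), Pow(4, Rational(1, 2))), Mul(-1, 480)), 3), -1))) = Mul(601, Add(-4, Mul(Mul(Add(Mul(Pow(2, Rational(1, 2)), 2), -480), 3), -1))) = Mul(601, Add(-4, Mul(Mul(Add(Mul(2, Pow(2, Rational(1, 2))), -480), 3), -1))) = Mul(601, Add(-4, Mul(Mul(Add(-480, Mul(2, Pow(2, Rational(1, 2)))), 3), -1))) = Mul(601, Add(-4, Mul(Add(-1440, Mul(6, Pow(2, Rational(1, 2)))), -1))) = Mul(601, Add(-4, Add(1440, Mul(-6, Pow(2, Rational(1, 2)))))) = Mul(601, Add(1436, Mul(-6, Pow(2, Rational(1, 2))))) = Add(863036, Mul(-3606, Pow(2, Rational(1, 2))))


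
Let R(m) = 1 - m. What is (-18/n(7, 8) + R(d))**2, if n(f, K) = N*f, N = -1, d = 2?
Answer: 121/49 ≈ 2.4694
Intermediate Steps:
n(f, K) = -f
(-18/n(7, 8) + R(d))**2 = (-18/((-1*7)) + (1 - 1*2))**2 = (-18/(-7) + (1 - 2))**2 = (-18*(-1/7) - 1)**2 = (18/7 - 1)**2 = (11/7)**2 = 121/49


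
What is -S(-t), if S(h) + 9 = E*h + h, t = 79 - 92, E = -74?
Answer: 958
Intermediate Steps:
t = -13
S(h) = -9 - 73*h (S(h) = -9 + (-74*h + h) = -9 - 73*h)
-S(-t) = -(-9 - (-73)*(-13)) = -(-9 - 73*13) = -(-9 - 949) = -1*(-958) = 958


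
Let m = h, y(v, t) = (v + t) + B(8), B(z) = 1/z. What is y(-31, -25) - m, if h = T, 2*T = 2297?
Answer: -9635/8 ≈ -1204.4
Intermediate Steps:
T = 2297/2 (T = (1/2)*2297 = 2297/2 ≈ 1148.5)
y(v, t) = 1/8 + t + v (y(v, t) = (v + t) + 1/8 = (t + v) + 1/8 = 1/8 + t + v)
h = 2297/2 ≈ 1148.5
m = 2297/2 ≈ 1148.5
y(-31, -25) - m = (1/8 - 25 - 31) - 1*2297/2 = -447/8 - 2297/2 = -9635/8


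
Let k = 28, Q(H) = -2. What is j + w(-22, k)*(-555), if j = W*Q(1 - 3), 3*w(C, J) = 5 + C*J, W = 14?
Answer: 113007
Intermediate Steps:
w(C, J) = 5/3 + C*J/3 (w(C, J) = (5 + C*J)/3 = 5/3 + C*J/3)
j = -28 (j = 14*(-2) = -28)
j + w(-22, k)*(-555) = -28 + (5/3 + (1/3)*(-22)*28)*(-555) = -28 + (5/3 - 616/3)*(-555) = -28 - 611/3*(-555) = -28 + 113035 = 113007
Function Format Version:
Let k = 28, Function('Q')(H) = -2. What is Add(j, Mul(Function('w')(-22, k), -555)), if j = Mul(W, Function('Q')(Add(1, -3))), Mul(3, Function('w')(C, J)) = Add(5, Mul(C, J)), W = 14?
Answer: 113007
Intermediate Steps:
Function('w')(C, J) = Add(Rational(5, 3), Mul(Rational(1, 3), C, J)) (Function('w')(C, J) = Mul(Rational(1, 3), Add(5, Mul(C, J))) = Add(Rational(5, 3), Mul(Rational(1, 3), C, J)))
j = -28 (j = Mul(14, -2) = -28)
Add(j, Mul(Function('w')(-22, k), -555)) = Add(-28, Mul(Add(Rational(5, 3), Mul(Rational(1, 3), -22, 28)), -555)) = Add(-28, Mul(Add(Rational(5, 3), Rational(-616, 3)), -555)) = Add(-28, Mul(Rational(-611, 3), -555)) = Add(-28, 113035) = 113007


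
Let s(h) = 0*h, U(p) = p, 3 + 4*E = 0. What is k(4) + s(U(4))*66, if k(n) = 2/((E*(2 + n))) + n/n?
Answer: 5/9 ≈ 0.55556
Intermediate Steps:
E = -3/4 (E = -3/4 + (1/4)*0 = -3/4 + 0 = -3/4 ≈ -0.75000)
k(n) = 1 + 2/(-3/2 - 3*n/4) (k(n) = 2/((-3*(2 + n)/4)) + n/n = 2/(-3/2 - 3*n/4) + 1 = 1 + 2/(-3/2 - 3*n/4))
s(h) = 0
k(4) + s(U(4))*66 = (-2/3 + 4)/(2 + 4) + 0*66 = (10/3)/6 + 0 = (1/6)*(10/3) + 0 = 5/9 + 0 = 5/9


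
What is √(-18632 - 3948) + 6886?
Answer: 6886 + 2*I*√5645 ≈ 6886.0 + 150.27*I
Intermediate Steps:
√(-18632 - 3948) + 6886 = √(-22580) + 6886 = 2*I*√5645 + 6886 = 6886 + 2*I*√5645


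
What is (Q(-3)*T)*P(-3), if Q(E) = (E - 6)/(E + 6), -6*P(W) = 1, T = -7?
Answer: -7/2 ≈ -3.5000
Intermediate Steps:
P(W) = -⅙ (P(W) = -⅙*1 = -⅙)
Q(E) = (-6 + E)/(6 + E)
(Q(-3)*T)*P(-3) = (((-6 - 3)/(6 - 3))*(-7))*(-⅙) = ((-9/3)*(-7))*(-⅙) = (((⅓)*(-9))*(-7))*(-⅙) = -3*(-7)*(-⅙) = 21*(-⅙) = -7/2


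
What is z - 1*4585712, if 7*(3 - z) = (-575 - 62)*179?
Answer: -4569420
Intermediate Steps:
z = 16292 (z = 3 - (-575 - 62)*179/7 = 3 - (-91)*179 = 3 - ⅐*(-114023) = 3 + 16289 = 16292)
z - 1*4585712 = 16292 - 1*4585712 = 16292 - 4585712 = -4569420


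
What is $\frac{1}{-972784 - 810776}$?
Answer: $- \frac{1}{1783560} \approx -5.6068 \cdot 10^{-7}$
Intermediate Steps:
$\frac{1}{-972784 - 810776} = \frac{1}{-1783560} = - \frac{1}{1783560}$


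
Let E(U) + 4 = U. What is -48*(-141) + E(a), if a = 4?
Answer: 6768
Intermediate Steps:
E(U) = -4 + U
-48*(-141) + E(a) = -48*(-141) + (-4 + 4) = 6768 + 0 = 6768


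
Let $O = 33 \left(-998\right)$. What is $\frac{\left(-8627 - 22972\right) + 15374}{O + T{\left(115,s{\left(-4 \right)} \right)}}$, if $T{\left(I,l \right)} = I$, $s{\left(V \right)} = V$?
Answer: $\frac{16225}{32819} \approx 0.49438$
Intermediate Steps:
$O = -32934$
$\frac{\left(-8627 - 22972\right) + 15374}{O + T{\left(115,s{\left(-4 \right)} \right)}} = \frac{\left(-8627 - 22972\right) + 15374}{-32934 + 115} = \frac{\left(-8627 - 22972\right) + 15374}{-32819} = \left(-31599 + 15374\right) \left(- \frac{1}{32819}\right) = \left(-16225\right) \left(- \frac{1}{32819}\right) = \frac{16225}{32819}$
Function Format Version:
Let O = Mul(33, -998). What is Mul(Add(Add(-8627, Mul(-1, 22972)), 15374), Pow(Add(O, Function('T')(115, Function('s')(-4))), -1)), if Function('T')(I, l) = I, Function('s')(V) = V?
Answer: Rational(16225, 32819) ≈ 0.49438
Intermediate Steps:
O = -32934
Mul(Add(Add(-8627, Mul(-1, 22972)), 15374), Pow(Add(O, Function('T')(115, Function('s')(-4))), -1)) = Mul(Add(Add(-8627, Mul(-1, 22972)), 15374), Pow(Add(-32934, 115), -1)) = Mul(Add(Add(-8627, -22972), 15374), Pow(-32819, -1)) = Mul(Add(-31599, 15374), Rational(-1, 32819)) = Mul(-16225, Rational(-1, 32819)) = Rational(16225, 32819)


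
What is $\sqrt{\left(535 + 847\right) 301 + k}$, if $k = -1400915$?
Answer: $3 i \sqrt{109437} \approx 992.44 i$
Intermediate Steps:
$\sqrt{\left(535 + 847\right) 301 + k} = \sqrt{\left(535 + 847\right) 301 - 1400915} = \sqrt{1382 \cdot 301 - 1400915} = \sqrt{415982 - 1400915} = \sqrt{-984933} = 3 i \sqrt{109437}$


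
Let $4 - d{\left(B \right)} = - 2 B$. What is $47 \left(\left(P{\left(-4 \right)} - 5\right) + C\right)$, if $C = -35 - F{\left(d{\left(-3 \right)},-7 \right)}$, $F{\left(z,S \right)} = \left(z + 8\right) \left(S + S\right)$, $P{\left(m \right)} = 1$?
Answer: $2115$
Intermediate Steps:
$d{\left(B \right)} = 4 + 2 B$ ($d{\left(B \right)} = 4 - - 2 B = 4 + 2 B$)
$F{\left(z,S \right)} = 2 S \left(8 + z\right)$ ($F{\left(z,S \right)} = \left(8 + z\right) 2 S = 2 S \left(8 + z\right)$)
$C = 49$ ($C = -35 - 2 \left(-7\right) \left(8 + \left(4 + 2 \left(-3\right)\right)\right) = -35 - 2 \left(-7\right) \left(8 + \left(4 - 6\right)\right) = -35 - 2 \left(-7\right) \left(8 - 2\right) = -35 - 2 \left(-7\right) 6 = -35 - -84 = -35 + 84 = 49$)
$47 \left(\left(P{\left(-4 \right)} - 5\right) + C\right) = 47 \left(\left(1 - 5\right) + 49\right) = 47 \left(-4 + 49\right) = 47 \cdot 45 = 2115$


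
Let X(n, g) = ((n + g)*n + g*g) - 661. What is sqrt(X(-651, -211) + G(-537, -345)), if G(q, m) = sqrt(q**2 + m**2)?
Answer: sqrt(605022 + 3*sqrt(45266)) ≈ 778.24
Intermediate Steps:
G(q, m) = sqrt(m**2 + q**2)
X(n, g) = -661 + g**2 + n*(g + n) (X(n, g) = ((g + n)*n + g**2) - 661 = (n*(g + n) + g**2) - 661 = (g**2 + n*(g + n)) - 661 = -661 + g**2 + n*(g + n))
sqrt(X(-651, -211) + G(-537, -345)) = sqrt((-661 + (-211)**2 + (-651)**2 - 211*(-651)) + sqrt((-345)**2 + (-537)**2)) = sqrt((-661 + 44521 + 423801 + 137361) + sqrt(119025 + 288369)) = sqrt(605022 + sqrt(407394)) = sqrt(605022 + 3*sqrt(45266))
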